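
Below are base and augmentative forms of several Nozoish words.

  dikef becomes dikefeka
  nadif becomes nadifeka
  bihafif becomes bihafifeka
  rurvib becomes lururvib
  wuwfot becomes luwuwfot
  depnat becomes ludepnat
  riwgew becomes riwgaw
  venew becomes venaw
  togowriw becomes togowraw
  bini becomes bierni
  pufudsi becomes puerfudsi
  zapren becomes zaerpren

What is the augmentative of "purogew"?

"purogew" ends in -w. The stems ending in -w (riwgew → riwgaw, venew → venaw, togowriw → togowraw) change the last vowel to 'a'.
The other patterns: stems ending in -f add -eka; stems ending in -b or -t add the prefix lu-; stems ending in -i or -n insert -er- after the first vowel.
So purogew → purogaw.

purogaw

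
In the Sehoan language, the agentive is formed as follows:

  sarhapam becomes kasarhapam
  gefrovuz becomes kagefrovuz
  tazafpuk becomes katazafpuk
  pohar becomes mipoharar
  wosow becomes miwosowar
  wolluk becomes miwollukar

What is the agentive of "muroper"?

kamuroper

tazafpuk and wolluk both end in -k yet inflect differently (katazafpuk, miwollukar), so the final letter is not what conditions the rule; the number of vowels is.
"muroper" has 3 vowels. The stems with 3 vowels (sarhapam → kasarhapam, gefrovuz → kagefrovuz, tazafpuk → katazafpuk) add the prefix ka-.
The other pattern: stems with 2 vowels add mi- … -ar around the stem.
So muroper → kamuroper.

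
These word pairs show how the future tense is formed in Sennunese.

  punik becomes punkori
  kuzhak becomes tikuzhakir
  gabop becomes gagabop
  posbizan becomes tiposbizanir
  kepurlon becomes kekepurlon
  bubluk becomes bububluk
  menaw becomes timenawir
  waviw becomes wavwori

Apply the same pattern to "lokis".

kuzhak and punik both end in -k yet inflect differently (tikuzhakir, punkori), so the final letter is not what conditions the rule; the last vowel is.
"lokis" has last vowel 'i'. The stems whose last vowel is 'i' (punik → punkori, waviw → wavwori) delete the last vowel and add -ori.
The other patterns: stems whose last vowel is 'a' add ti- … -ir around the stem; stems whose last vowel is 'o' or 'u' repeat the first consonant+vowel as a prefix.
So lokis → loksori.

loksori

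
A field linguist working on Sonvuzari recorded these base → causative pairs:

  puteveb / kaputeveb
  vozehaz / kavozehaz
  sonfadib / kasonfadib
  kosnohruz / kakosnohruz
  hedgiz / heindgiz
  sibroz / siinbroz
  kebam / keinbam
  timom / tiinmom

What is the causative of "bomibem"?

kabomibem

"bomibem" has 3 vowels. The stems with 3 vowels (puteveb → kaputeveb, vozehaz → kavozehaz, sonfadib → kasonfadib) add the prefix ka-.
The other pattern: stems with 2 vowels insert -in- after the first vowel.
So bomibem → kabomibem.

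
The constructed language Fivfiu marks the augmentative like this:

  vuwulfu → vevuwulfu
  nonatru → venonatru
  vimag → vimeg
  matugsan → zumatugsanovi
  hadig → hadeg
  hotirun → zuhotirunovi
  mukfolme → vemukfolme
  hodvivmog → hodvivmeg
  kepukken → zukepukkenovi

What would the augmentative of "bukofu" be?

vimag and matugsan both have last vowel 'a' yet inflect differently (vimeg, zumatugsanovi), so the last vowel is not what conditions the rule; the final letter is.
"bukofu" ends in -u. The stems ending in -u (vuwulfu → vevuwulfu, nonatru → venonatru) add the prefix ve-.
So bukofu → vebukofu.

vebukofu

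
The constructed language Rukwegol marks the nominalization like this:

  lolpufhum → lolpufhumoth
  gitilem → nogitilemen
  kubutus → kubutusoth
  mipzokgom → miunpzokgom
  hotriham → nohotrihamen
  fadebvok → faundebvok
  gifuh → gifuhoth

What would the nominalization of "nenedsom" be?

neunnedsom

"nenedsom" has last vowel 'o'. The stems whose last vowel is 'o' (fadebvok → faundebvok, mipzokgom → miunpzokgom) insert -un- after the first vowel.
So nenedsom → neunnedsom.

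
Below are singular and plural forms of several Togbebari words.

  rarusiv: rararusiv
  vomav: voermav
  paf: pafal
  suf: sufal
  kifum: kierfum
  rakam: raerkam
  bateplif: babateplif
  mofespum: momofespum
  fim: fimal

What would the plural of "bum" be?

bumal

fim and kifum both end in -m yet inflect differently (fimal, kierfum), so the final letter is not what conditions the rule; the number of vowels is.
"bum" has 1 vowel. The stems with 1 vowel (suf → sufal, paf → pafal, fim → fimal) add -al.
The other patterns: stems with 2 vowels insert -er- after the first vowel; stems with 3 vowels repeat the first consonant+vowel as a prefix.
So bum → bumal.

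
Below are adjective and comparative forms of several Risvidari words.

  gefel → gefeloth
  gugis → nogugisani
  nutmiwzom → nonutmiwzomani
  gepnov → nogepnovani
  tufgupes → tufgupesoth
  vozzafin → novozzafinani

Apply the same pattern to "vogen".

vogenoth

tufgupes and gugis both end in -s yet inflect differently (tufgupesoth, nogugisani), so the final letter is not what conditions the rule; the last vowel is.
"vogen" has last vowel 'e'. The stems whose last vowel is 'e' (tufgupes → tufgupesoth, gefel → gefeloth) add -oth.
The other pattern: stems whose last vowel is 'i' or 'o' add no- … -ani around the stem.
So vogen → vogenoth.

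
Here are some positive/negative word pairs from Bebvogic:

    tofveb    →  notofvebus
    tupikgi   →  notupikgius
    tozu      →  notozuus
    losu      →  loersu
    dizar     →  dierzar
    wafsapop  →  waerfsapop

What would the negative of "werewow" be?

"werewow" begins with w-. The one such stem in the data (wafsapop → waerfsapop) inserts -er- after the first vowel (as do losu, dizar), so the same rule applies.
The other pattern: stems beginning with t- add no- … -us around the stem.
So werewow → weerrewow.

weerrewow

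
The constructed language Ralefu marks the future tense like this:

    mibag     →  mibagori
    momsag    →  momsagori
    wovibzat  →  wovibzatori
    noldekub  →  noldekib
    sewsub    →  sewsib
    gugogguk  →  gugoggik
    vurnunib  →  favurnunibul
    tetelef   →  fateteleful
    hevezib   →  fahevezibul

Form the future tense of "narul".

naril

noldekub and vurnunib both end in -b yet inflect differently (noldekib, favurnunibul), so the final letter is not what conditions the rule; the last vowel is.
"narul" has last vowel 'u'. The stems whose last vowel is 'u' (noldekub → noldekib, sewsub → sewsib, gugogguk → gugoggik) change the last vowel to 'i'.
So narul → naril.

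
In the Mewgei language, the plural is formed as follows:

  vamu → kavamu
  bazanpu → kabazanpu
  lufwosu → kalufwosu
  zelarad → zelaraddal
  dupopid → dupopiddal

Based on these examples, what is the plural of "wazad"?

wazaddal

"wazad" ends in -d. The stems ending in -d (dupopid → dupopiddal, zelarad → zelaraddal) double the final consonant and add -al.
The other pattern: stems ending in -u add the prefix ka-.
So wazad → wazaddal.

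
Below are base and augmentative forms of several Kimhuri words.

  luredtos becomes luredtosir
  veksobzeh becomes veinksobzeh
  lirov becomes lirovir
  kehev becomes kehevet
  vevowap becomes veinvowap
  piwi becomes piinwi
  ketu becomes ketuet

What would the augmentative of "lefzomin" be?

lefzominir

lirov and kehev both end in -v yet inflect differently (lirovir, kehevet), so the final letter is not what conditions the rule; the first letter is.
"lefzomin" begins with l-. The stems beginning with l- (luredtos → luredtosir, lirov → lirovir) add -ir.
So lefzomin → lefzominir.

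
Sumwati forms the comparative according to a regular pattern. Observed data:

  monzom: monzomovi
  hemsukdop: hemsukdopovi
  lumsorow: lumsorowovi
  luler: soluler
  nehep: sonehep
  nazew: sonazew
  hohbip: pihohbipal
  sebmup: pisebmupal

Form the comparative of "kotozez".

sokotozez

"kotozez" has last vowel 'e'. The stems whose last vowel is 'e' (luler → soluler, nehep → sonehep, nazew → sonazew) add the prefix so-.
So kotozez → sokotozez.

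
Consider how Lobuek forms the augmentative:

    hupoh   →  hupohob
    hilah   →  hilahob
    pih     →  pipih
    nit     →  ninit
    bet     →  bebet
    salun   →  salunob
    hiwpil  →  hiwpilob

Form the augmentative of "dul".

pih and hupoh both end in -h yet inflect differently (pipih, hupohob), so the final letter is not what conditions the rule; the number of vowels is.
"dul" has 1 vowel. The stems with 1 vowel (nit → ninit, bet → bebet, pih → pipih) repeat the first consonant+vowel as a prefix.
The other pattern: stems with 2 vowels add -ob.
So dul → dudul.

dudul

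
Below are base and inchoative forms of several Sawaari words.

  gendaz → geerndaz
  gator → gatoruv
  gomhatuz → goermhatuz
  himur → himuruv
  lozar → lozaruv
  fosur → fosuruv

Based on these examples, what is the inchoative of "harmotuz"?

haerrmotuz

"harmotuz" ends in -z. The stems ending in -z (gendaz → geerndaz, gomhatuz → goermhatuz) insert -er- after the first vowel.
The other pattern: stems ending in -r add -uv.
So harmotuz → haerrmotuz.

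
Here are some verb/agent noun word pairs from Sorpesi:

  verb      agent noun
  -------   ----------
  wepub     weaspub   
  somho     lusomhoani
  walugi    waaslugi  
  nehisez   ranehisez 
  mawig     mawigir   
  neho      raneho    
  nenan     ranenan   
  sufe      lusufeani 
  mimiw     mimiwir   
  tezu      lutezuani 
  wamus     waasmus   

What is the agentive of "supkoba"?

lusupkobaani

"supkoba" begins with s-. The stems beginning with s- (sufe → lusufeani, somho → lusomhoani) add lu- … -ani around the stem.
So supkoba → lusupkobaani.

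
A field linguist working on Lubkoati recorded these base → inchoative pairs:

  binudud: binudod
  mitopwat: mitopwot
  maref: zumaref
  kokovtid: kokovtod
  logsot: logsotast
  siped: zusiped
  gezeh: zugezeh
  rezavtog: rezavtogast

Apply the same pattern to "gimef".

zugimef

"gimef" has last vowel 'e'. The stems whose last vowel is 'e' (maref → zumaref, gezeh → zugezeh, siped → zusiped) add the prefix zu-.
The other patterns: stems whose last vowel is 'o' add -ast; stems whose last vowel is 'a', 'i' or 'u' change the last vowel to 'o'.
So gimef → zugimef.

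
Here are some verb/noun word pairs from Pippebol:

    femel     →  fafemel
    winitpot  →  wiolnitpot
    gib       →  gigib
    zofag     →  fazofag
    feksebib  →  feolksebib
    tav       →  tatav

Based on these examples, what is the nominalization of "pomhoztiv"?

"pomhoztiv" has 3 vowels. The stems with 3 vowels (winitpot → wiolnitpot, feksebib → feolksebib) insert -ol- after the first vowel.
So pomhoztiv → poolmhoztiv.

poolmhoztiv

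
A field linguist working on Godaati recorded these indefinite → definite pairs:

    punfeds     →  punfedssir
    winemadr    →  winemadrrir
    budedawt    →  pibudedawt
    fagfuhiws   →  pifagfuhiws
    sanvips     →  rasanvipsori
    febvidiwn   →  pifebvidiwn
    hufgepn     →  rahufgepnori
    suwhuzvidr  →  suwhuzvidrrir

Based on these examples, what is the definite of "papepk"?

"papepk" has second-to-last letter 'p'. The stems whose second-to-last letter is 'p' (hufgepn → rahufgepnori, sanvips → rasanvipsori) add ra- … -ori around the stem.
So papepk → rapapepkori.

rapapepkori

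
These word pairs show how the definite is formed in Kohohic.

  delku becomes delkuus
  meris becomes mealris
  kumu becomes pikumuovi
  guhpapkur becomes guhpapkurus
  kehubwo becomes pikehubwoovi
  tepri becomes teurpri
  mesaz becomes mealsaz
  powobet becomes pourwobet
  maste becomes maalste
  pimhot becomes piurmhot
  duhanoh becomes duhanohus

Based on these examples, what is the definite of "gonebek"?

delku and kumu both end in -u yet inflect differently (delkuus, pikumuovi), so the final letter is not what conditions the rule; the first letter is.
"gonebek" begins with g-. The one such stem in the data (guhpapkur → guhpapkurus) adds -us, so the same rule applies.
So gonebek → gonebekus.

gonebekus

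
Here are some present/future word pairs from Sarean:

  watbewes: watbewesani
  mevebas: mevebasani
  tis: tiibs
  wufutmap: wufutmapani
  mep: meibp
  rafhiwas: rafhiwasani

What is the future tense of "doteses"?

dotesesani

"doteses" has 3 vowels. The stems with 3 vowels (watbewes → watbewesani, wufutmap → wufutmapani, mevebas → mevebasani) add -ani.
The other pattern: stems with 1 vowel insert -ib- after the first vowel.
So doteses → dotesesani.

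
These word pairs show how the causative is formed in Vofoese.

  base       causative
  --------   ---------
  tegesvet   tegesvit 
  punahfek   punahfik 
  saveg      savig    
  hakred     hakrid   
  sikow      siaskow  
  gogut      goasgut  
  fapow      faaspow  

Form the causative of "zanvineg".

zanvinig

tegesvet and gogut both end in -t yet inflect differently (tegesvit, goasgut), so the final letter is not what conditions the rule; the last vowel is.
"zanvineg" has last vowel 'e'. The stems whose last vowel is 'e' (tegesvet → tegesvit, punahfek → punahfik, saveg → savig) change the last vowel to 'i'.
The other pattern: stems whose last vowel is 'o' or 'u' insert -as- after the first vowel.
So zanvineg → zanvinig.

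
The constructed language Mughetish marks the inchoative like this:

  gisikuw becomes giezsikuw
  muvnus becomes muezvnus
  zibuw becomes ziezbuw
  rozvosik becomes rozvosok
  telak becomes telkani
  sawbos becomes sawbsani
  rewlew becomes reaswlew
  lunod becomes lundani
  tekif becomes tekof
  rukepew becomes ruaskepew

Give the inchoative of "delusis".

rewlew and gisikuw both end in -w yet inflect differently (reaswlew, giezsikuw), so the final letter is not what conditions the rule; the last vowel is.
"delusis" has last vowel 'i'. The stems whose last vowel is 'i' (rozvosik → rozvosok, tekif → tekof) change the last vowel to 'o'.
So delusis → delusos.

delusos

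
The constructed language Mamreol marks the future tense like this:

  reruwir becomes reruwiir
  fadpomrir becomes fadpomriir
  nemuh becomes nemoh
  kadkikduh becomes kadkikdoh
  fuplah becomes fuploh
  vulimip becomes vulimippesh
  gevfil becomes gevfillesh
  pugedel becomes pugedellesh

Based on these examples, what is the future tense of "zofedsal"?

zofedsallesh

reruwir and vulimip both have last vowel 'i' yet inflect differently (reruwiir, vulimippesh), so the last vowel is not what conditions the rule; the final letter is.
"zofedsal" ends in -l. The stems ending in -l (gevfil → gevfillesh, pugedel → pugedellesh) double the final consonant and add -esh.
So zofedsal → zofedsallesh.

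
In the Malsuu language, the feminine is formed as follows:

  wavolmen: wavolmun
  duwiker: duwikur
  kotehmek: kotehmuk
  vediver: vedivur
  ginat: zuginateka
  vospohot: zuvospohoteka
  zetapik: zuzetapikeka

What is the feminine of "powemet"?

powemut

kotehmek and zetapik both end in -k yet inflect differently (kotehmuk, zuzetapikeka), so the final letter is not what conditions the rule; the last vowel is.
"powemet" has last vowel 'e'. The stems whose last vowel is 'e' (wavolmen → wavolmun, duwiker → duwikur, kotehmek → kotehmuk) change the last vowel to 'u'.
So powemet → powemut.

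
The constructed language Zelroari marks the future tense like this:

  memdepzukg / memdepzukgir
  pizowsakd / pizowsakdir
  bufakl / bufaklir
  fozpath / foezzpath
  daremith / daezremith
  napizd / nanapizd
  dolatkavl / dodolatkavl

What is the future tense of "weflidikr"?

weflidikrir

"weflidikr" has second-to-last letter 'k'. The stems whose second-to-last letter is 'k' (memdepzukg → memdepzukgir, pizowsakd → pizowsakdir, bufakl → bufaklir) add -ir.
So weflidikr → weflidikrir.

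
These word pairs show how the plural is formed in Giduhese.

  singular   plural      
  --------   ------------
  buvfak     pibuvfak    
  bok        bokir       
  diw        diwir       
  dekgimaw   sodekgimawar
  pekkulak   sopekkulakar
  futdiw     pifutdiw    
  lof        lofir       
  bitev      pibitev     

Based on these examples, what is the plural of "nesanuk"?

sonesanukar

bok and buvfak both end in -k yet inflect differently (bokir, pibuvfak), so the final letter is not what conditions the rule; the number of vowels is.
"nesanuk" has 3 vowels. The stems with 3 vowels (dekgimaw → sodekgimawar, pekkulak → sopekkulakar) add so- … -ar around the stem.
The other patterns: stems with 1 vowel add -ir; stems with 2 vowels add the prefix pi-.
So nesanuk → sonesanukar.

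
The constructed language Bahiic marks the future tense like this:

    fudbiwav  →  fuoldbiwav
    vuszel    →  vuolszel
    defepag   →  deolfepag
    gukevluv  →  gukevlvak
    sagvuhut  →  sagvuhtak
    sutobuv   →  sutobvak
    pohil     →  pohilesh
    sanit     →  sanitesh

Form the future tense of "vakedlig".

fudbiwav and gukevluv both end in -v yet inflect differently (fuoldbiwav, gukevlvak), so the final letter is not what conditions the rule; the last vowel is.
"vakedlig" has last vowel 'i'. The stems whose last vowel is 'i' (pohil → pohilesh, sanit → sanitesh) add -esh.
So vakedlig → vakedligesh.

vakedligesh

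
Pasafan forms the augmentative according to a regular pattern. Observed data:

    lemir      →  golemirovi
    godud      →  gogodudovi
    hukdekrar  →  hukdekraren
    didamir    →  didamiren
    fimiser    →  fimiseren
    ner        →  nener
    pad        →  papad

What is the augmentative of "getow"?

gogetowovi

"getow" has 2 vowels. The stems with 2 vowels (lemir → golemirovi, godud → gogodudovi) add go- … -ovi around the stem.
So getow → gogetowovi.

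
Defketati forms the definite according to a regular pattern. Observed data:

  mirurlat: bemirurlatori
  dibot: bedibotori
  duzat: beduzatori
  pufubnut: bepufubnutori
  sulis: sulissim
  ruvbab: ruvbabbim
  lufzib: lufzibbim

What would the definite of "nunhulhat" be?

"nunhulhat" ends in -t. The stems ending in -t (mirurlat → bemirurlatori, dibot → bedibotori, duzat → beduzatori) add be- … -ori around the stem.
The other pattern: stems ending in -b or -s double the final consonant and add -im.
So nunhulhat → benunhulhatori.

benunhulhatori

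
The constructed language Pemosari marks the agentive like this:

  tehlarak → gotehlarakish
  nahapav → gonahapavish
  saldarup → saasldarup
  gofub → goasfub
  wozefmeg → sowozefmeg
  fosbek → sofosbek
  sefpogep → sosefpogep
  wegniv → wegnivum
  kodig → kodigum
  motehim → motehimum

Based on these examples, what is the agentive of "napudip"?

tehlarak and fosbek both end in -k yet inflect differently (gotehlarakish, sofosbek), so the final letter is not what conditions the rule; the last vowel is.
"napudip" has last vowel 'i'. The stems whose last vowel is 'i' (wegniv → wegnivum, kodig → kodigum, motehim → motehimum) add -um.
The other patterns: stems whose last vowel is 'a' add go- … -ish around the stem; stems whose last vowel is 'u' insert -as- after the first vowel; stems whose last vowel is 'e' add the prefix so-.
So napudip → napudipum.

napudipum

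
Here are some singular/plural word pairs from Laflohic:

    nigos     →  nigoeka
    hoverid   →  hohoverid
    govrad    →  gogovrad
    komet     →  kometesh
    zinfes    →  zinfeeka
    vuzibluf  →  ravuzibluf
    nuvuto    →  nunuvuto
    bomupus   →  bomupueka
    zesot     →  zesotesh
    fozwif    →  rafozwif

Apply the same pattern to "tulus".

vuzibluf and bomupus both have last vowel 'u' yet inflect differently (ravuzibluf, bomupueka), so the last vowel is not what conditions the rule; the final letter is.
"tulus" ends in -s. The stems ending in -s (nigos → nigoeka, bomupus → bomupueka, zinfes → zinfeeka) drop the final letter and add -eka.
So tulus → tulueka.

tulueka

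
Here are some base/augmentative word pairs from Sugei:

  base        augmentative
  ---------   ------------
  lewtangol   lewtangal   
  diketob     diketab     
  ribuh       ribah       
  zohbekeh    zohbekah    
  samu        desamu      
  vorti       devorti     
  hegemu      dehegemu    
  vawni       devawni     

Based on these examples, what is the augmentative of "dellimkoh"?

ribuh and samu both have last vowel 'u' yet inflect differently (ribah, desamu), so the last vowel is not what conditions the rule; whether the stem ends in a vowel or a consonant is.
"dellimkoh" ends in a consonant. The stems ending in a consonant (lewtangol → lewtangal, diketob → diketab, ribuh → ribah) change the last vowel to 'a'.
The other pattern: stems ending in a vowel add the prefix de-.
So dellimkoh → dellimkah.

dellimkah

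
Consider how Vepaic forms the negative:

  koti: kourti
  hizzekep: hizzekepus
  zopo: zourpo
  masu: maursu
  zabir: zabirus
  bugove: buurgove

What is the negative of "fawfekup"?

fawfekupus

zabir and koti both have last vowel 'i' yet inflect differently (zabirus, kourti), so the last vowel is not what conditions the rule; whether the stem ends in a vowel or a consonant is.
"fawfekup" ends in a consonant. The stems ending in a consonant (zabir → zabirus, hizzekep → hizzekepus) add -us.
The other pattern: stems ending in a vowel insert -ur- after the first vowel.
So fawfekup → fawfekupus.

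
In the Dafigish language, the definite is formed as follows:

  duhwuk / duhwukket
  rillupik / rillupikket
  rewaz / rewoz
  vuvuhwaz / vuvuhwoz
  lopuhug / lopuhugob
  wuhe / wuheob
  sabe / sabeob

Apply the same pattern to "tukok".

"tukok" ends in -k. The stems ending in -k (duhwuk → duhwukket, rillupik → rillupikket) double the final consonant and add -et.
So tukok → tukokket.

tukokket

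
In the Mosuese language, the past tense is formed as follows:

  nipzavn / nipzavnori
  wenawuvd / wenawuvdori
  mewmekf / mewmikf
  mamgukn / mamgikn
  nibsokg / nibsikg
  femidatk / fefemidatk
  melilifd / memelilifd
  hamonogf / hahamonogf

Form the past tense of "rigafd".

nipzavn and mamgukn both end in -n yet inflect differently (nipzavnori, mamgikn), so the final letter is not what conditions the rule; the second-to-last letter is.
"rigafd" has second-to-last letter 'f'. The one such stem in the data (melilifd → memelilifd) repeats the first consonant+vowel as a prefix (as do femidatk, hamonogf), so the same rule applies.
The other patterns: stems whose second-to-last letter is 'v' add -ori; stems whose second-to-last letter is 'k' change the last vowel to 'i'.
So rigafd → ririgafd.

ririgafd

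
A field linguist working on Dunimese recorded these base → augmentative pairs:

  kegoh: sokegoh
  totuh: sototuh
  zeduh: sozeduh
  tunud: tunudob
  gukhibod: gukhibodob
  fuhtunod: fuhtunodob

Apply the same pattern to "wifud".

wifudob

totuh and tunud both have last vowel 'u' yet inflect differently (sototuh, tunudob), so the last vowel is not what conditions the rule; the final letter is.
"wifud" ends in -d. The stems ending in -d (tunud → tunudob, fuhtunod → fuhtunodob, gukhibod → gukhibodob) add -ob.
So wifud → wifudob.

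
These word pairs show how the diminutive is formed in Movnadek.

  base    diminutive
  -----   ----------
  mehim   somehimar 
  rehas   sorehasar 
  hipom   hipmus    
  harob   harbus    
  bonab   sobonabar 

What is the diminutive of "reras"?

hipom and mehim both end in -m yet inflect differently (hipmus, somehimar), so the final letter is not what conditions the rule; the last vowel is.
"reras" has last vowel 'a'. The stems whose last vowel is 'a' (rehas → sorehasar, bonab → sobonabar) add so- … -ar around the stem.
The other pattern: stems whose last vowel is 'o' delete the last vowel and add -us.
So reras → sorerasar.

sorerasar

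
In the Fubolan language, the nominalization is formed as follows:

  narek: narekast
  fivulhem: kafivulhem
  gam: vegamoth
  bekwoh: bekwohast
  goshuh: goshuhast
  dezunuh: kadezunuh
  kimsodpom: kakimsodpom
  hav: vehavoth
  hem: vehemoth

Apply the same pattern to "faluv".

faluvast

"faluv" has 2 vowels. The stems with 2 vowels (goshuh → goshuhast, narek → narekast, bekwoh → bekwohast) add -ast.
The other patterns: stems with 1 vowel add ve- … -oth around the stem; stems with 3 vowels add the prefix ka-.
So faluv → faluvast.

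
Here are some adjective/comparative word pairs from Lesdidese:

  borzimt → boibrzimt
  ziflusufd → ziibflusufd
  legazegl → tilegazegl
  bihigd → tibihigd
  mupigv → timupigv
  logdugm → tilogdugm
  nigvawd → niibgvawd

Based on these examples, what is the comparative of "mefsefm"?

"mefsefm" has second-to-last letter 'f'. The one such stem in the data (ziflusufd → ziibflusufd) inserts -ib- after the first vowel (as do borzimt, nigvawd), so the same rule applies.
The other pattern: stems whose second-to-last letter is 'g' add the prefix ti-.
So mefsefm → meibfsefm.

meibfsefm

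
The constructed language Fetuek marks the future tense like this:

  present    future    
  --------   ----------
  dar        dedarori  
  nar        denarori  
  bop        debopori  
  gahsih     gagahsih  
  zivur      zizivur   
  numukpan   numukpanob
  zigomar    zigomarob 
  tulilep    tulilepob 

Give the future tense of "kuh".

dekuhori

"kuh" has 1 vowel. The stems with 1 vowel (dar → dedarori, nar → denarori, bop → debopori) add de- … -ori around the stem.
So kuh → dekuhori.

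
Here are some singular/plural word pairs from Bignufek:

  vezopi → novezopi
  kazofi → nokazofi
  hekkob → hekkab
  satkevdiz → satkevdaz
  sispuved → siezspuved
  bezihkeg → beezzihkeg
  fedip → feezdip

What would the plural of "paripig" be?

vezopi and satkevdiz both have last vowel 'i' yet inflect differently (novezopi, satkevdaz), so the last vowel is not what conditions the rule; the final letter is.
"paripig" ends in -g. The one such stem in the data (bezihkeg → beezzihkeg) inserts -ez- after the first vowel (as do sispuved, fedip), so the same rule applies.
So paripig → paezripig.

paezripig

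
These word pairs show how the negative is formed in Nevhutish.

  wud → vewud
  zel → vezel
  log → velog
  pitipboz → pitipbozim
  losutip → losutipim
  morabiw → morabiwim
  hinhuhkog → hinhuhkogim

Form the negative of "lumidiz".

"lumidiz" has 3 vowels. The stems with 3 vowels (pitipboz → pitipbozim, losutip → losutipim, morabiw → morabiwim) add -im.
The other pattern: stems with 1 vowel add the prefix ve-.
So lumidiz → lumidizim.

lumidizim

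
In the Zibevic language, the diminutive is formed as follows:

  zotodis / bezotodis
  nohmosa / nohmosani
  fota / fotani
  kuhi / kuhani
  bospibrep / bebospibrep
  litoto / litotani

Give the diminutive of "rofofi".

rofofani

"rofofi" ends in a vowel. The stems ending in a vowel (kuhi → kuhani, litoto → litotani, fota → fotani) drop the final letter and add -ani.
So rofofi → rofofani.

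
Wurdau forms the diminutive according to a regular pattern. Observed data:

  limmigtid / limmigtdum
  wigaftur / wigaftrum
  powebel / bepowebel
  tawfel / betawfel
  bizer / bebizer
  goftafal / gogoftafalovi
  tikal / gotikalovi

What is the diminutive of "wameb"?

bewameb

wigaftur and bizer both end in -r yet inflect differently (wigaftrum, bebizer), so the final letter is not what conditions the rule; the last vowel is.
"wameb" has last vowel 'e'. The stems whose last vowel is 'e' (powebel → bepowebel, tawfel → betawfel, bizer → bebizer) add the prefix be-.
The other patterns: stems whose last vowel is 'i' or 'u' delete the last vowel and add -um; stems whose last vowel is 'a' add go- … -ovi around the stem.
So wameb → bewameb.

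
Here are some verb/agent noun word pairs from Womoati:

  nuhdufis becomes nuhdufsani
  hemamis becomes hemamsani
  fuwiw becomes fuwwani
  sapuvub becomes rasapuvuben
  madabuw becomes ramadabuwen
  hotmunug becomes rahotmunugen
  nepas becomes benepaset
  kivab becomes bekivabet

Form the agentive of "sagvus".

rasagvusen

fuwiw and madabuw both end in -w yet inflect differently (fuwwani, ramadabuwen), so the final letter is not what conditions the rule; the last vowel is.
"sagvus" has last vowel 'u'. The stems whose last vowel is 'u' (sapuvub → rasapuvuben, madabuw → ramadabuwen, hotmunug → rahotmunugen) add ra- … -en around the stem.
The other patterns: stems whose last vowel is 'i' delete the last vowel and add -ani; stems whose last vowel is 'a' add be- … -et around the stem.
So sagvus → rasagvusen.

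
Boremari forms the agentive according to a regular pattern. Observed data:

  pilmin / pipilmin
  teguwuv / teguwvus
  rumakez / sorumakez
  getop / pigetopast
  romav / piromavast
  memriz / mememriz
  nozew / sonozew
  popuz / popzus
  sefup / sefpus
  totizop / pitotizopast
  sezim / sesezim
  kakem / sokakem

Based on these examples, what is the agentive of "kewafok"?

"kewafok" has last vowel 'o'. The stems whose last vowel is 'o' (totizop → pitotizopast, getop → pigetopast) add pi- … -ast around the stem.
The other patterns: stems whose last vowel is 'i' repeat the first consonant+vowel as a prefix; stems whose last vowel is 'u' delete the last vowel and add -us; stems whose last vowel is 'e' add the prefix so-.
So kewafok → pikewafokast.

pikewafokast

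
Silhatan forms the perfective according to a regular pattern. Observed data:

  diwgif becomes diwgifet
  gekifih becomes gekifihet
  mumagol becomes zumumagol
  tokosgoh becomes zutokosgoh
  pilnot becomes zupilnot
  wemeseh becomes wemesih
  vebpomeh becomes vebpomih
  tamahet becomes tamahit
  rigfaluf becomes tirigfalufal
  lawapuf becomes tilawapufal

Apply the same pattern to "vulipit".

gekifih and tokosgoh both end in -h yet inflect differently (gekifihet, zutokosgoh), so the final letter is not what conditions the rule; the last vowel is.
"vulipit" has last vowel 'i'. The stems whose last vowel is 'i' (diwgif → diwgifet, gekifih → gekifihet) add -et.
The other patterns: stems whose last vowel is 'o' add the prefix zu-; stems whose last vowel is 'e' change the last vowel to 'i'; stems whose last vowel is 'u' add ti- … -al around the stem.
So vulipit → vulipitet.

vulipitet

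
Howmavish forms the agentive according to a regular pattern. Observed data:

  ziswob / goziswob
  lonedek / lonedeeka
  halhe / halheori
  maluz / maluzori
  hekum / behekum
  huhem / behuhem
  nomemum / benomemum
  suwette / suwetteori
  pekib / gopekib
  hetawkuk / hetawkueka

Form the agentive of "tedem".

betedem

"tedem" ends in -m. The stems ending in -m (hekum → behekum, nomemum → benomemum, huhem → behuhem) add the prefix be-.
The other patterns: stems ending in -k drop the final letter and add -eka; stems ending in -b add the prefix go-; stems ending in -e or -z add -ori.
So tedem → betedem.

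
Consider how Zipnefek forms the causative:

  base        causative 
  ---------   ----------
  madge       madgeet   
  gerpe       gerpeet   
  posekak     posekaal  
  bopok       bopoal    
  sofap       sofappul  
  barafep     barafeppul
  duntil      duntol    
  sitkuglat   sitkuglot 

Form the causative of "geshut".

geshot

posekak and sofap both have last vowel 'a' yet inflect differently (posekaal, sofappul), so the last vowel is not what conditions the rule; the final letter is.
"geshut" ends in -t. The one such stem in the data (sitkuglat → sitkuglot) changes the last vowel to 'o' (as does duntil), so the same rule applies.
The other patterns: stems ending in -e add -et; stems ending in -k drop the final letter and add -al; stems ending in -p double the final consonant and add -ul.
So geshut → geshot.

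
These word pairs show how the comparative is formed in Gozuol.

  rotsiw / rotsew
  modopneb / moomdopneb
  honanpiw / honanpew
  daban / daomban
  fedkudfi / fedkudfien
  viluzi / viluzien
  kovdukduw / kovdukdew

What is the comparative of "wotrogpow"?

wotrogpew

rotsiw and fedkudfi both have last vowel 'i' yet inflect differently (rotsew, fedkudfien), so the last vowel is not what conditions the rule; the final letter is.
"wotrogpow" ends in -w. The stems ending in -w (rotsiw → rotsew, honanpiw → honanpew, kovdukduw → kovdukdew) change the last vowel to 'e'.
So wotrogpow → wotrogpew.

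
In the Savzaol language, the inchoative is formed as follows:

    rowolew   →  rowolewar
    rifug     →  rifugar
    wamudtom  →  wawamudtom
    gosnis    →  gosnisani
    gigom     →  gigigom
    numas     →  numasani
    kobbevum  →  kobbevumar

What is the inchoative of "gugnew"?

gugnewar

gigom and kobbevum both end in -m yet inflect differently (gigigom, kobbevumar), so the final letter is not what conditions the rule; the last vowel is.
"gugnew" has last vowel 'e'. The one such stem in the data (rowolew → rowolewar) adds -ar, so the same rule applies.
So gugnew → gugnewar.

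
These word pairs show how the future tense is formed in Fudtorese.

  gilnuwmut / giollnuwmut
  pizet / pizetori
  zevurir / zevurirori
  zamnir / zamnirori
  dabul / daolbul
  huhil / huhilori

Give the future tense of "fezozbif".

dabul and huhil both end in -l yet inflect differently (daolbul, huhilori), so the final letter is not what conditions the rule; the last vowel is.
"fezozbif" has last vowel 'i'. The stems whose last vowel is 'i' (zamnir → zamnirori, huhil → huhilori, zevurir → zevurirori) add -ori.
The other pattern: stems whose last vowel is 'u' insert -ol- after the first vowel.
So fezozbif → fezozbifori.

fezozbifori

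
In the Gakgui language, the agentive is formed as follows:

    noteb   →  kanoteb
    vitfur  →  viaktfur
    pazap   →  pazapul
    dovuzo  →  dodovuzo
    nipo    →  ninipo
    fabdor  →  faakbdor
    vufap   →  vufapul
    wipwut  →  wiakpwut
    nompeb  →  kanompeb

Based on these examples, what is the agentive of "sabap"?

nipo and fabdor both have last vowel 'o' yet inflect differently (ninipo, faakbdor), so the last vowel is not what conditions the rule; the final letter is.
"sabap" ends in -p. The stems ending in -p (vufap → vufapul, pazap → pazapul) add -ul.
So sabap → sabapul.

sabapul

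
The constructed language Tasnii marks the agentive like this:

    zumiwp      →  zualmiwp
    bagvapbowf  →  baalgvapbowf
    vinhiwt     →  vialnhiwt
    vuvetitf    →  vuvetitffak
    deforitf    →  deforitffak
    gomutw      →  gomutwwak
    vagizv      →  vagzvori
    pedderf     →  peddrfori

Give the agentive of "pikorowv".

pialkorowv

bagvapbowf and vuvetitf both end in -f yet inflect differently (baalgvapbowf, vuvetitffak), so the final letter is not what conditions the rule; the second-to-last letter is.
"pikorowv" has second-to-last letter 'w'. The stems whose second-to-last letter is 'w' (zumiwp → zualmiwp, bagvapbowf → baalgvapbowf, vinhiwt → vialnhiwt) insert -al- after the first vowel.
So pikorowv → pialkorowv.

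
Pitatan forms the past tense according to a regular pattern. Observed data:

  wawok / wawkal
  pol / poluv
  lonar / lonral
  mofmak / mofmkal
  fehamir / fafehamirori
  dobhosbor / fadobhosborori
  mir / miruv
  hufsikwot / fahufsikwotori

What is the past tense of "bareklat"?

fabareklatori

mir and lonar both end in -r yet inflect differently (miruv, lonral), so the final letter is not what conditions the rule; the number of vowels is.
"bareklat" has 3 vowels. The stems with 3 vowels (hufsikwot → fahufsikwotori, fehamir → fafehamirori, dobhosbor → fadobhosborori) add fa- … -ori around the stem.
The other patterns: stems with 1 vowel add -uv; stems with 2 vowels delete the last vowel and add -al.
So bareklat → fabareklatori.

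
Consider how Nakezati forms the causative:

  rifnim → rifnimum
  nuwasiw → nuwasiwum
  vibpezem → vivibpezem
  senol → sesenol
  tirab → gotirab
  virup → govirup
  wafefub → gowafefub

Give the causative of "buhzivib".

rifnim and vibpezem both end in -m yet inflect differently (rifnimum, vivibpezem), so the final letter is not what conditions the rule; the last vowel is.
"buhzivib" has last vowel 'i'. The stems whose last vowel is 'i' (rifnim → rifnimum, nuwasiw → nuwasiwum) add -um.
The other patterns: stems whose last vowel is 'e' or 'o' repeat the first consonant+vowel as a prefix; stems whose last vowel is 'a' or 'u' add the prefix go-.
So buhzivib → buhzivibum.

buhzivibum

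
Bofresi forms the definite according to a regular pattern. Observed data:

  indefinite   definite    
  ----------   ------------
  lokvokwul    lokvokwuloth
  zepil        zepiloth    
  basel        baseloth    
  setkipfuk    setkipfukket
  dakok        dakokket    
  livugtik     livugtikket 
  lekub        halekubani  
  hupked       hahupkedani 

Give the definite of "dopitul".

lokvokwul and setkipfuk both have last vowel 'u' yet inflect differently (lokvokwuloth, setkipfukket), so the last vowel is not what conditions the rule; the final letter is.
"dopitul" ends in -l. The stems ending in -l (lokvokwul → lokvokwuloth, zepil → zepiloth, basel → baseloth) add -oth.
The other patterns: stems ending in -k double the final consonant and add -et; stems ending in -b or -d add ha- … -ani around the stem.
So dopitul → dopituloth.

dopituloth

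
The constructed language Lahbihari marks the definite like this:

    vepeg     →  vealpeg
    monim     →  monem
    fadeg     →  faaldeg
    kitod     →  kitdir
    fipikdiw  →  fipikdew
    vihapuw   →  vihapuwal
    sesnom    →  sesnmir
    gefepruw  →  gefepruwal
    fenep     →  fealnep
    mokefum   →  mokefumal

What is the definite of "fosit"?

foset

"fosit" has last vowel 'i'. The stems whose last vowel is 'i' (fipikdiw → fipikdew, monim → monem) change the last vowel to 'e'.
The other patterns: stems whose last vowel is 'e' insert -al- after the first vowel; stems whose last vowel is 'u' add -al; stems whose last vowel is 'o' delete the last vowel and add -ir.
So fosit → foset.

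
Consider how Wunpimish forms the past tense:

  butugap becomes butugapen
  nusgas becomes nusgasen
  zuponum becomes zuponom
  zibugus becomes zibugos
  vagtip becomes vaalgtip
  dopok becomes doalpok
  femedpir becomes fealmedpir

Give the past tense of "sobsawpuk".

"sobsawpuk" has last vowel 'u'. The stems whose last vowel is 'u' (zuponum → zuponom, zibugus → zibugos) change the last vowel to 'o'.
So sobsawpuk → sobsawpok.

sobsawpok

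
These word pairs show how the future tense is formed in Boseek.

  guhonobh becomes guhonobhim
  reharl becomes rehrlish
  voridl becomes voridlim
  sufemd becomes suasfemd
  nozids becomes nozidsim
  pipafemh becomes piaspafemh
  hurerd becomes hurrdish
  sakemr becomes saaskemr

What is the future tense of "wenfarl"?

guhonobh and pipafemh both end in -h yet inflect differently (guhonobhim, piaspafemh), so the final letter is not what conditions the rule; the second-to-last letter is.
"wenfarl" has second-to-last letter 'r'. The stems whose second-to-last letter is 'r' (reharl → rehrlish, hurerd → hurrdish) delete the last vowel and add -ish.
The other patterns: stems whose second-to-last letter is 'b' or 'd' add -im; stems whose second-to-last letter is 'm' insert -as- after the first vowel.
So wenfarl → wenfrlish.

wenfrlish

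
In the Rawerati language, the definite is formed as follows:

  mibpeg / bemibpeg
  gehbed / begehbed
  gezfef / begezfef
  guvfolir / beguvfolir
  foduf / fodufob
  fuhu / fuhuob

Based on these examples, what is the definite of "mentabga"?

gezfef and foduf both end in -f yet inflect differently (begezfef, fodufob), so the final letter is not what conditions the rule; the first letter is.
"mentabga" begins with m-. The one such stem in the data (mibpeg → bemibpeg) adds the prefix be-, so the same rule applies.
The other pattern: stems beginning with f- add -ob.
So mentabga → bementabga.

bementabga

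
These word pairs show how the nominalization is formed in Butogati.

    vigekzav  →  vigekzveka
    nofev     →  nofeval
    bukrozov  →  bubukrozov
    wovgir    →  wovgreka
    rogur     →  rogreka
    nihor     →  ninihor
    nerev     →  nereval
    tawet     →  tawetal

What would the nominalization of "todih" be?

todheka

nerev and bukrozov both end in -v yet inflect differently (nereval, bubukrozov), so the final letter is not what conditions the rule; the last vowel is.
"todih" has last vowel 'i'. The one such stem in the data (wovgir → wovgreka) deletes the last vowel and adds -eka (as do vigekzav, rogur), so the same rule applies.
The other patterns: stems whose last vowel is 'e' add -al; stems whose last vowel is 'o' repeat the first consonant+vowel as a prefix.
So todih → todheka.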